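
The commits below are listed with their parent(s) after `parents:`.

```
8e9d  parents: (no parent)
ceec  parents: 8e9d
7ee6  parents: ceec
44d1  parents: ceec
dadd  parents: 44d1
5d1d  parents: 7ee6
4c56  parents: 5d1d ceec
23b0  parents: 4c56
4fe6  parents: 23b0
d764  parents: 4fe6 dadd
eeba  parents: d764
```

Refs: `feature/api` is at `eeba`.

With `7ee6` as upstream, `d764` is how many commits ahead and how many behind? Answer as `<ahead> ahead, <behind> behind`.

7 ahead, 0 behind

Reachable from d764: {23b0, 44d1, 4c56, 4fe6, 5d1d, 7ee6, 8e9d, ceec, d764, dadd}.
Reachable from 7ee6: {7ee6, 8e9d, ceec}.
Only in d764's history (ahead): {23b0, 44d1, 4c56, 4fe6, 5d1d, d764, dadd} — 7.
Only in 7ee6's history (behind): {} — 0.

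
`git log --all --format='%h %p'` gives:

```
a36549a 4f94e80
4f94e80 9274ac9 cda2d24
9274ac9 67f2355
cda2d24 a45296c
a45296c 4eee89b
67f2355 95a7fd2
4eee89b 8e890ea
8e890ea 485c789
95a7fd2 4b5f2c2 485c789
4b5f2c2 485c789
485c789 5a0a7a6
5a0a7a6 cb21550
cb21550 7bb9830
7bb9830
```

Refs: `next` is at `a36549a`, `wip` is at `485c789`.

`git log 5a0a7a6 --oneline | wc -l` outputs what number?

3

Walking parent pointers from 5a0a7a6: reachable set = {5a0a7a6, 7bb9830, cb21550}.
That is 3 commits.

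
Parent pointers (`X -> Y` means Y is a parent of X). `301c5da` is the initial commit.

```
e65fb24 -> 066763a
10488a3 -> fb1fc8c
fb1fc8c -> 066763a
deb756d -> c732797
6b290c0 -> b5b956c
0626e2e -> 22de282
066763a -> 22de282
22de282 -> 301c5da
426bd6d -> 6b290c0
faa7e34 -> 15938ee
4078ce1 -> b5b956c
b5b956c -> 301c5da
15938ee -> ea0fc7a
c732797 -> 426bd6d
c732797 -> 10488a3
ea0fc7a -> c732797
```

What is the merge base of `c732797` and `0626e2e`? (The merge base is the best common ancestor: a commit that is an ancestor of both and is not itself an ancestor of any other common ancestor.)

22de282

Ancestors of c732797: {066763a, 10488a3, 22de282, 301c5da, 426bd6d, 6b290c0, b5b956c, c732797, fb1fc8c}.
Ancestors of 0626e2e: {0626e2e, 22de282, 301c5da}.
Common ancestors: {22de282, 301c5da}.
Among these, 22de282 is not an ancestor of any other common ancestor — it is the merge base.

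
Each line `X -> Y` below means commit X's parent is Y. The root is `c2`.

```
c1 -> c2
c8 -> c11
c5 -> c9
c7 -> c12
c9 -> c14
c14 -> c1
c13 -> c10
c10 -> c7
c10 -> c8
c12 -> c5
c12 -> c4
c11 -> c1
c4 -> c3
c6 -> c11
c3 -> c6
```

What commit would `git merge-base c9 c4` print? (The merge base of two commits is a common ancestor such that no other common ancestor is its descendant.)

Ancestors of c9: {c1, c14, c2, c9}.
Ancestors of c4: {c1, c11, c2, c3, c4, c6}.
Common ancestors: {c1, c2}.
Among these, c1 is not an ancestor of any other common ancestor — it is the merge base.

c1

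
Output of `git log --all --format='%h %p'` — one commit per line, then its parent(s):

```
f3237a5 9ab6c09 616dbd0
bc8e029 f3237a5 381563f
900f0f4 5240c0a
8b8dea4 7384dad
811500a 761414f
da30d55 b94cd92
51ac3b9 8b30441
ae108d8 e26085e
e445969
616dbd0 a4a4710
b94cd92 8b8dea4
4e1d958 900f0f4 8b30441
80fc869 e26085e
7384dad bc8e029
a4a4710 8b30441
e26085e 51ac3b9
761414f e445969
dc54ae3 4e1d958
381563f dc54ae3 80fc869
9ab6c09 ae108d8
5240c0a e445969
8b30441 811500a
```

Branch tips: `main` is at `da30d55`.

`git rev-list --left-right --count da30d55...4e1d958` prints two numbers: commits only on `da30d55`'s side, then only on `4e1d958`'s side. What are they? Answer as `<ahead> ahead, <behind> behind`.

15 ahead, 0 behind

Reachable from da30d55: {381563f, 4e1d958, 51ac3b9, 5240c0a, 616dbd0, 7384dad, 761414f, 80fc869, 811500a, 8b30441, 8b8dea4, 900f0f4, 9ab6c09, a4a4710, ae108d8, b94cd92, bc8e029, da30d55, dc54ae3, e26085e, e445969, f3237a5}.
Reachable from 4e1d958: {4e1d958, 5240c0a, 761414f, 811500a, 8b30441, 900f0f4, e445969}.
Only in da30d55's history (ahead): {381563f, 51ac3b9, 616dbd0, 7384dad, 80fc869, 8b8dea4, 9ab6c09, a4a4710, ae108d8, b94cd92, bc8e029, da30d55, dc54ae3, e26085e, f3237a5} — 15.
Only in 4e1d958's history (behind): {} — 0.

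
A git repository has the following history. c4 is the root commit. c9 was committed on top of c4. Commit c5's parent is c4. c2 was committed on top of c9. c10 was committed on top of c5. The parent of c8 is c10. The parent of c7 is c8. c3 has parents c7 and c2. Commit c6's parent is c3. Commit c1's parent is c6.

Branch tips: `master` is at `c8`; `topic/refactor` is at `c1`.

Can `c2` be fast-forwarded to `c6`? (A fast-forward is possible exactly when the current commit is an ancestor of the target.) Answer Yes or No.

A fast-forward from c2 to c6 is possible iff c2 is an ancestor of c6.
Ancestors of c6: {c10, c2, c3, c4, c5, c6, c7, c8, c9}.
c2 is among them, so fast-forward is possible.

Yes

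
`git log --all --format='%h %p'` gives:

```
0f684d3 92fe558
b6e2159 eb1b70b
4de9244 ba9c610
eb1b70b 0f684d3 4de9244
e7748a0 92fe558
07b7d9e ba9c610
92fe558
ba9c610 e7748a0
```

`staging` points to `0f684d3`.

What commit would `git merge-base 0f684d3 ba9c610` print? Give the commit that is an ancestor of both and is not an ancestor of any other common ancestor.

Ancestors of 0f684d3: {0f684d3, 92fe558}.
Ancestors of ba9c610: {92fe558, ba9c610, e7748a0}.
Common ancestors: {92fe558}.
The only common ancestor is 92fe558, so it is the merge base.

92fe558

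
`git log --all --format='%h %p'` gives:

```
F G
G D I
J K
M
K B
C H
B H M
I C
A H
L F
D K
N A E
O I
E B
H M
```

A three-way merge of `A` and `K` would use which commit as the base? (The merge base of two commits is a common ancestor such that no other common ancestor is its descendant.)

H

Ancestors of A: {A, H, M}.
Ancestors of K: {B, H, K, M}.
Common ancestors: {H, M}.
Among these, H is not an ancestor of any other common ancestor — it is the merge base.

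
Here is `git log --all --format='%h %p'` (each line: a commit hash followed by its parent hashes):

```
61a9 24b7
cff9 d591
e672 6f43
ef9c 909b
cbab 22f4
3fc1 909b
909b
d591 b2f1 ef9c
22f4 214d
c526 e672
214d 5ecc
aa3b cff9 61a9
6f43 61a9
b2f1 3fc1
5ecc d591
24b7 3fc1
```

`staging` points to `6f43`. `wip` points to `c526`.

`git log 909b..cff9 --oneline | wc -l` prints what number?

Reachable from cff9: {3fc1, 909b, b2f1, cff9, d591, ef9c}.
Reachable from 909b: {909b}.
In cff9's history but not 909b's: {3fc1, b2f1, cff9, d591, ef9c} — 5 commits.

5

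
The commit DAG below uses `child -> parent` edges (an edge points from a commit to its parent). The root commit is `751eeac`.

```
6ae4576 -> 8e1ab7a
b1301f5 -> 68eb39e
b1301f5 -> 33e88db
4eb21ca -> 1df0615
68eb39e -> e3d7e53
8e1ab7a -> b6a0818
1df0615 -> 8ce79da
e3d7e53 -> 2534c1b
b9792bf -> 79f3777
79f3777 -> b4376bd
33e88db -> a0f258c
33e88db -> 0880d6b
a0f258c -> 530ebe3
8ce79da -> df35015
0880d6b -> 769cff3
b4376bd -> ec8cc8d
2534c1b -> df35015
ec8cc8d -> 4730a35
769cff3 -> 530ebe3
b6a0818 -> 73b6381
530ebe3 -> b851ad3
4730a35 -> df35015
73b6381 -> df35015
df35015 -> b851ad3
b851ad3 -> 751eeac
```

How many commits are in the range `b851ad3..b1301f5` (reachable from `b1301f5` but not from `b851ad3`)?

10

Reachable from b1301f5: {0880d6b, 2534c1b, 33e88db, 530ebe3, 68eb39e, 751eeac, 769cff3, a0f258c, b1301f5, b851ad3, df35015, e3d7e53}.
Reachable from b851ad3: {751eeac, b851ad3}.
In b1301f5's history but not b851ad3's: {0880d6b, 2534c1b, 33e88db, 530ebe3, 68eb39e, 769cff3, a0f258c, b1301f5, df35015, e3d7e53} — 10 commits.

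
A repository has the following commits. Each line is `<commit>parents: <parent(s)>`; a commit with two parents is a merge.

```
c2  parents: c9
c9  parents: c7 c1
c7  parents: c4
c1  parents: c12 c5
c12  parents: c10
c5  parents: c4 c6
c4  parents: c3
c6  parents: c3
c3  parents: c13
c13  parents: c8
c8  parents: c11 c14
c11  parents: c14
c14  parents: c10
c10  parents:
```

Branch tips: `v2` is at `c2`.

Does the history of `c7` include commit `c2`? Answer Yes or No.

No

Ancestors of c7: {c10, c11, c13, c14, c3, c4, c7, c8}.
c2 is not in that set, so it is not an ancestor of c7.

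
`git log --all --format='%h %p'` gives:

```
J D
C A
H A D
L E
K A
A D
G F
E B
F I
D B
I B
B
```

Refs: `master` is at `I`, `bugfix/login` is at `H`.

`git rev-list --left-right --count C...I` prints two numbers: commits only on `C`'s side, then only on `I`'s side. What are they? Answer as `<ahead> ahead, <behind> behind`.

3 ahead, 1 behind

Reachable from C: {A, B, C, D}.
Reachable from I: {B, I}.
Only in C's history (ahead): {A, C, D} — 3.
Only in I's history (behind): {I} — 1.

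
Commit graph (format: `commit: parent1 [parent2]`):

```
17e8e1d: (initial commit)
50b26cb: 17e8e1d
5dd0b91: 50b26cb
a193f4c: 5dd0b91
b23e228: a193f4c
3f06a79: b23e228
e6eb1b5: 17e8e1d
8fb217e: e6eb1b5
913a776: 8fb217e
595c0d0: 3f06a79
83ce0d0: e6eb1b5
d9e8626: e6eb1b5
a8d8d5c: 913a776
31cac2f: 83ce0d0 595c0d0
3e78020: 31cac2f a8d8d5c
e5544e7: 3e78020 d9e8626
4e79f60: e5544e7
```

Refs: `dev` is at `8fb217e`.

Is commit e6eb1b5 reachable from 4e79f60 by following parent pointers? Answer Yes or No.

Yes

Ancestors of 4e79f60 (commits reachable by following parents): {17e8e1d, 31cac2f, 3e78020, 3f06a79, 4e79f60, 50b26cb, 595c0d0, 5dd0b91, 83ce0d0, 8fb217e, 913a776, a193f4c, a8d8d5c, b23e228, d9e8626, e5544e7, e6eb1b5}.
e6eb1b5 is in that set, so it is an ancestor of 4e79f60.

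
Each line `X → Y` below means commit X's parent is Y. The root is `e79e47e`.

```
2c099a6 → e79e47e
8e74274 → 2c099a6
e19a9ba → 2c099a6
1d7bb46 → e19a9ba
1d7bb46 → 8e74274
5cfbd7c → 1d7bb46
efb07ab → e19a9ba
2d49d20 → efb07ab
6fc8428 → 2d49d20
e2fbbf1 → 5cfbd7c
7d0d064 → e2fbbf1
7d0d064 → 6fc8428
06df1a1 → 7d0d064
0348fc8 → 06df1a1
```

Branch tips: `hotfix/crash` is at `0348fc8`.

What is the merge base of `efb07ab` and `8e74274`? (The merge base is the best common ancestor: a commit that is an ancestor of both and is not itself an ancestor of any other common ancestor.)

2c099a6

Ancestors of efb07ab: {2c099a6, e19a9ba, e79e47e, efb07ab}.
Ancestors of 8e74274: {2c099a6, 8e74274, e79e47e}.
Common ancestors: {2c099a6, e79e47e}.
Among these, 2c099a6 is not an ancestor of any other common ancestor — it is the merge base.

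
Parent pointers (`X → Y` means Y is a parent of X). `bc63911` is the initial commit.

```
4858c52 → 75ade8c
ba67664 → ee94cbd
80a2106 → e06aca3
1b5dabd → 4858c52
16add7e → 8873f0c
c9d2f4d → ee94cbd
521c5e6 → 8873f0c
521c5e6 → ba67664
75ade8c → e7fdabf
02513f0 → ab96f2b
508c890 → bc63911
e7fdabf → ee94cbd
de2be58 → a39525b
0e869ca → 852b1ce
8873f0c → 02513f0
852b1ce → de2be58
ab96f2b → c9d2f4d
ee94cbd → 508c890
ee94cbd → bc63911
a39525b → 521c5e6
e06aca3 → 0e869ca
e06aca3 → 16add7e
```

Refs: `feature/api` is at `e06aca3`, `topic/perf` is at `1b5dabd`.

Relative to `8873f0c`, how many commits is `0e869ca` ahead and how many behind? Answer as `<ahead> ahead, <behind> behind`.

Reachable from 0e869ca: {02513f0, 0e869ca, 508c890, 521c5e6, 852b1ce, 8873f0c, a39525b, ab96f2b, ba67664, bc63911, c9d2f4d, de2be58, ee94cbd}.
Reachable from 8873f0c: {02513f0, 508c890, 8873f0c, ab96f2b, bc63911, c9d2f4d, ee94cbd}.
Only in 0e869ca's history (ahead): {0e869ca, 521c5e6, 852b1ce, a39525b, ba67664, de2be58} — 6.
Only in 8873f0c's history (behind): {} — 0.

6 ahead, 0 behind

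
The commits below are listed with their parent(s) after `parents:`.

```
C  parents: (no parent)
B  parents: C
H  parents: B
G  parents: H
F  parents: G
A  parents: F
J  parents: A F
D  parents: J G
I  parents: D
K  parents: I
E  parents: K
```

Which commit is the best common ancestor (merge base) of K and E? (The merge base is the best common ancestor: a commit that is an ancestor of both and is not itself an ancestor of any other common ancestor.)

Ancestors of K: {A, B, C, D, F, G, H, I, J, K}.
Ancestors of E: {A, B, C, D, E, F, G, H, I, J, K}.
Common ancestors: {A, B, C, D, F, G, H, I, J, K}.
Among these, K is not an ancestor of any other common ancestor — it is the merge base.

K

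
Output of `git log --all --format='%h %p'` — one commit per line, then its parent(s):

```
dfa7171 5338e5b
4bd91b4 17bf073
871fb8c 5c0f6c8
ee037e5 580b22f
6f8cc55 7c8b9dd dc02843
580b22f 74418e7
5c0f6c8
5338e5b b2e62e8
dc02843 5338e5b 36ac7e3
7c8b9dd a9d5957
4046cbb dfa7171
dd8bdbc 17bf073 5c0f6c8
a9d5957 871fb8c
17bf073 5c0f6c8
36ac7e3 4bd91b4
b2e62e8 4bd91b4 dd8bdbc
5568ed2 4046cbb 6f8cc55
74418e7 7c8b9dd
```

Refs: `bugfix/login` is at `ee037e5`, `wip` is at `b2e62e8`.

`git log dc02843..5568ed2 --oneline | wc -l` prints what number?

7

Reachable from 5568ed2: {17bf073, 36ac7e3, 4046cbb, 4bd91b4, 5338e5b, 5568ed2, 5c0f6c8, 6f8cc55, 7c8b9dd, 871fb8c, a9d5957, b2e62e8, dc02843, dd8bdbc, dfa7171}.
Reachable from dc02843: {17bf073, 36ac7e3, 4bd91b4, 5338e5b, 5c0f6c8, b2e62e8, dc02843, dd8bdbc}.
In 5568ed2's history but not dc02843's: {4046cbb, 5568ed2, 6f8cc55, 7c8b9dd, 871fb8c, a9d5957, dfa7171} — 7 commits.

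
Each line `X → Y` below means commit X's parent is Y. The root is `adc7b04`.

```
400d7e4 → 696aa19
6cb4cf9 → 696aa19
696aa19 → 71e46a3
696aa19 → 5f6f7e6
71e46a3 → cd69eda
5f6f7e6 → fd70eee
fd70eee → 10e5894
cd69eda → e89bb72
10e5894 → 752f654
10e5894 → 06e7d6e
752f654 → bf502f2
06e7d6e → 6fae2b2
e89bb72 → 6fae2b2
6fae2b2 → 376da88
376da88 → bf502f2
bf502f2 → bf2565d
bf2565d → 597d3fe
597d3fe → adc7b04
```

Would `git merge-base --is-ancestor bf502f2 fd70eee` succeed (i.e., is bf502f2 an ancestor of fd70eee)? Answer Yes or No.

Ancestors of fd70eee (commits reachable by following parents): {06e7d6e, 10e5894, 376da88, 597d3fe, 6fae2b2, 752f654, adc7b04, bf2565d, bf502f2, fd70eee}.
bf502f2 is in that set, so it is an ancestor of fd70eee.

Yes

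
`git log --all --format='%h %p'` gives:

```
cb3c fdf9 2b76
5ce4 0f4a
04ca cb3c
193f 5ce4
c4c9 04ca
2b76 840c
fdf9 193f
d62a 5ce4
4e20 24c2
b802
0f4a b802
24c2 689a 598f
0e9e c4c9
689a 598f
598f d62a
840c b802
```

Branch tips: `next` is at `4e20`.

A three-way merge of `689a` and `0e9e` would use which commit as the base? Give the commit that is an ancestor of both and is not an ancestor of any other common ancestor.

Ancestors of 689a: {0f4a, 598f, 5ce4, 689a, b802, d62a}.
Ancestors of 0e9e: {04ca, 0e9e, 0f4a, 193f, 2b76, 5ce4, 840c, b802, c4c9, cb3c, fdf9}.
Common ancestors: {0f4a, 5ce4, b802}.
Among these, 5ce4 is not an ancestor of any other common ancestor — it is the merge base.

5ce4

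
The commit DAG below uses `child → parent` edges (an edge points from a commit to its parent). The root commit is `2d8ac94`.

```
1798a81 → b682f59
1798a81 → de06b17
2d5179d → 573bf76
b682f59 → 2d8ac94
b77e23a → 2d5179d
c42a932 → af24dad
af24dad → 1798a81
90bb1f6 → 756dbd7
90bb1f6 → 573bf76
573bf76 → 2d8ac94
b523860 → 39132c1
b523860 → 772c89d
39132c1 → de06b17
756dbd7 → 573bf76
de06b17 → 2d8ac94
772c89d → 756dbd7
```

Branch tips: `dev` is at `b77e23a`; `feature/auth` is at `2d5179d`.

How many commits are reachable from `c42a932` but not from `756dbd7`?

5

Reachable from c42a932: {1798a81, 2d8ac94, af24dad, b682f59, c42a932, de06b17}.
Reachable from 756dbd7: {2d8ac94, 573bf76, 756dbd7}.
In c42a932's history but not 756dbd7's: {1798a81, af24dad, b682f59, c42a932, de06b17} — 5 commits.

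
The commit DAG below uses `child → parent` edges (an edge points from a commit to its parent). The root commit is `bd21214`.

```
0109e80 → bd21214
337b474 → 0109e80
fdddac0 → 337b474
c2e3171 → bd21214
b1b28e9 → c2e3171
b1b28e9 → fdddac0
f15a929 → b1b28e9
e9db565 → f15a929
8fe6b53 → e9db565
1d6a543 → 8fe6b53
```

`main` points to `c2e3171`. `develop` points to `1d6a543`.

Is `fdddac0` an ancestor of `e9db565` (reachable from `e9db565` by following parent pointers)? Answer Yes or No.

Yes

Ancestors of e9db565 (commits reachable by following parents): {0109e80, 337b474, b1b28e9, bd21214, c2e3171, e9db565, f15a929, fdddac0}.
fdddac0 is in that set, so it is an ancestor of e9db565.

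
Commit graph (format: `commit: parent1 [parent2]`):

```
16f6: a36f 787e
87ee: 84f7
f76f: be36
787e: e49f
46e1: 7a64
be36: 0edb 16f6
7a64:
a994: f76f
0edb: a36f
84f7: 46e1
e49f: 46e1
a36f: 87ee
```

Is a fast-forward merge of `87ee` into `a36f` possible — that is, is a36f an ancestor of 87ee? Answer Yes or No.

No

A fast-forward from a36f to 87ee is possible iff a36f is an ancestor of 87ee.
Ancestors of 87ee: {46e1, 7a64, 84f7, 87ee}.
a36f is not among them, so fast-forward is not possible.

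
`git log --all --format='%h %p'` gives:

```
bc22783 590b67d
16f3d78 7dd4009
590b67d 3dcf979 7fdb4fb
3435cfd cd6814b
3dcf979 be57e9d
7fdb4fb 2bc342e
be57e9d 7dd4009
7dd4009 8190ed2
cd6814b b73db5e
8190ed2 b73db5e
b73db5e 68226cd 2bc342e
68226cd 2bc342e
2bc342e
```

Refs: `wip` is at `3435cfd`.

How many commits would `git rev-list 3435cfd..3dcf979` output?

4

Reachable from 3dcf979: {2bc342e, 3dcf979, 68226cd, 7dd4009, 8190ed2, b73db5e, be57e9d}.
Reachable from 3435cfd: {2bc342e, 3435cfd, 68226cd, b73db5e, cd6814b}.
In 3dcf979's history but not 3435cfd's: {3dcf979, 7dd4009, 8190ed2, be57e9d} — 4 commits.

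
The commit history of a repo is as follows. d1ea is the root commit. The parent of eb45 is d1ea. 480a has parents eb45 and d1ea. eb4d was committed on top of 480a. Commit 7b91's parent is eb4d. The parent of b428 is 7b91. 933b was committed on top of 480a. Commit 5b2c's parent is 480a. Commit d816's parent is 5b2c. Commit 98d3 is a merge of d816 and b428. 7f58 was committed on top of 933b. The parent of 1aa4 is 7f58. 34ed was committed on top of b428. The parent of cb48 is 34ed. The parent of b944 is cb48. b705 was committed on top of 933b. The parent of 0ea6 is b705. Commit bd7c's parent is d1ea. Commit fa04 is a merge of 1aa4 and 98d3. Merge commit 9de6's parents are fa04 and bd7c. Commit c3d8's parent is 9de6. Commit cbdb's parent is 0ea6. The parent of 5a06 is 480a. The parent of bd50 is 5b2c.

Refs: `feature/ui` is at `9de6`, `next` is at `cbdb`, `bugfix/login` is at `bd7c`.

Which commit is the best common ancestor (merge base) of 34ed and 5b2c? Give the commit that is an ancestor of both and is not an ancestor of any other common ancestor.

480a

Ancestors of 34ed: {34ed, 480a, 7b91, b428, d1ea, eb45, eb4d}.
Ancestors of 5b2c: {480a, 5b2c, d1ea, eb45}.
Common ancestors: {480a, d1ea, eb45}.
Among these, 480a is not an ancestor of any other common ancestor — it is the merge base.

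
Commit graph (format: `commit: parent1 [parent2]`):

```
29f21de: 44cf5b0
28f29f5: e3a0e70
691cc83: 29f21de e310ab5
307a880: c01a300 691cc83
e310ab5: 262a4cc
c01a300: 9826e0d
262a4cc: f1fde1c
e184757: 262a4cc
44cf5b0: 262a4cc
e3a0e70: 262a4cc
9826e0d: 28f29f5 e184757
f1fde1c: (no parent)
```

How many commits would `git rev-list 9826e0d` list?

6

Walking parent pointers from 9826e0d: reachable set = {262a4cc, 28f29f5, 9826e0d, e184757, e3a0e70, f1fde1c}.
That is 6 commits.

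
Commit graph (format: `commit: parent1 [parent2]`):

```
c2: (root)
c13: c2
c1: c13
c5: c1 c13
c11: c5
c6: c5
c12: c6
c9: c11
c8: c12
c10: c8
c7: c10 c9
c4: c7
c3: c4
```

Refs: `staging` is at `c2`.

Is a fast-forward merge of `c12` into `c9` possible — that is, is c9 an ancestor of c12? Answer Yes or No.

A fast-forward from c9 to c12 is possible iff c9 is an ancestor of c12.
Ancestors of c12: {c1, c12, c13, c2, c5, c6}.
c9 is not among them, so fast-forward is not possible.

No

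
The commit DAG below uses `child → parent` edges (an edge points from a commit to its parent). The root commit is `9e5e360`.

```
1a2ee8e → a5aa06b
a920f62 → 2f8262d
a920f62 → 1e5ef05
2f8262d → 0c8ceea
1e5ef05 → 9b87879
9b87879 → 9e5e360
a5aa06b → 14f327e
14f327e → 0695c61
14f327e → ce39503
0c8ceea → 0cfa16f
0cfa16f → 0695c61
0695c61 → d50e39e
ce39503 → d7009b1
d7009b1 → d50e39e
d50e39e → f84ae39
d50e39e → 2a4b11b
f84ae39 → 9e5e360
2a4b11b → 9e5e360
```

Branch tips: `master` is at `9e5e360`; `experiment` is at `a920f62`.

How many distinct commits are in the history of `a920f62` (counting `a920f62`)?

Walking parent pointers from a920f62: reachable set = {0695c61, 0c8ceea, 0cfa16f, 1e5ef05, 2a4b11b, 2f8262d, 9b87879, 9e5e360, a920f62, d50e39e, f84ae39}.
That is 11 commits.

11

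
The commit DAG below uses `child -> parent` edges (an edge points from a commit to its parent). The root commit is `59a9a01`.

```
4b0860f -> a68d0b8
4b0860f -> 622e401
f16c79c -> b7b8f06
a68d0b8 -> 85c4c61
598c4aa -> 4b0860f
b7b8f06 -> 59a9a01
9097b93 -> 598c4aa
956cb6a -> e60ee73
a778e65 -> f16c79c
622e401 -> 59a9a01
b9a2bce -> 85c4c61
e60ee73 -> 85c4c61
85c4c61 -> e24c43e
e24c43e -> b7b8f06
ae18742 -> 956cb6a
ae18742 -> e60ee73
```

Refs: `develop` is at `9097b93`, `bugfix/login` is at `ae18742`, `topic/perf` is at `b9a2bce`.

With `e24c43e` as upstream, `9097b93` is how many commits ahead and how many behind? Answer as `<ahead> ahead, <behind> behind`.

Reachable from 9097b93: {4b0860f, 598c4aa, 59a9a01, 622e401, 85c4c61, 9097b93, a68d0b8, b7b8f06, e24c43e}.
Reachable from e24c43e: {59a9a01, b7b8f06, e24c43e}.
Only in 9097b93's history (ahead): {4b0860f, 598c4aa, 622e401, 85c4c61, 9097b93, a68d0b8} — 6.
Only in e24c43e's history (behind): {} — 0.

6 ahead, 0 behind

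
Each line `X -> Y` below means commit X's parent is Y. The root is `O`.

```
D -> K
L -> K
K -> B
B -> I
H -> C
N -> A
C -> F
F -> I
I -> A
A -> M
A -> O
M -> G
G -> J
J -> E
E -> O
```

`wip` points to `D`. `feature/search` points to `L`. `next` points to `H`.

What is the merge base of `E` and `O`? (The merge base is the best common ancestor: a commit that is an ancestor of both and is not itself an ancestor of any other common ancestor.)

O

Ancestors of E: {E, O}.
Ancestors of O: {O}.
Common ancestors: {O}.
The only common ancestor is O, so it is the merge base.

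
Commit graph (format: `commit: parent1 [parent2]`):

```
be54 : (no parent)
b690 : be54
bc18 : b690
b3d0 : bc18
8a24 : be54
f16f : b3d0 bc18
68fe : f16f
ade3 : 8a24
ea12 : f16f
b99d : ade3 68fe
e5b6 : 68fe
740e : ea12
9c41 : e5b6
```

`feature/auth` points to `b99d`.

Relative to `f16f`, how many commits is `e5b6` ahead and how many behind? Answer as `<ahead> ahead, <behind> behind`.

2 ahead, 0 behind

Reachable from e5b6: {68fe, b3d0, b690, bc18, be54, e5b6, f16f}.
Reachable from f16f: {b3d0, b690, bc18, be54, f16f}.
Only in e5b6's history (ahead): {68fe, e5b6} — 2.
Only in f16f's history (behind): {} — 0.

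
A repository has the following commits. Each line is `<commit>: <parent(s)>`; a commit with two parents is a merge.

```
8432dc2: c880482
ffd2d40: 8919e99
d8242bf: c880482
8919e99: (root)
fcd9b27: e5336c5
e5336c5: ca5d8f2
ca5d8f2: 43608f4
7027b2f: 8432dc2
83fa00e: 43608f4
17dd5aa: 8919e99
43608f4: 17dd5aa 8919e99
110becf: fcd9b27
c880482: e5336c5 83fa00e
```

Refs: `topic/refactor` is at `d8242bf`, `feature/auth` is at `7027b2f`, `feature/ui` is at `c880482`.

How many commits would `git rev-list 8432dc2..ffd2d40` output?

1

Reachable from ffd2d40: {8919e99, ffd2d40}.
Reachable from 8432dc2: {17dd5aa, 43608f4, 83fa00e, 8432dc2, 8919e99, c880482, ca5d8f2, e5336c5}.
In ffd2d40's history but not 8432dc2's: {ffd2d40} — 1 commit.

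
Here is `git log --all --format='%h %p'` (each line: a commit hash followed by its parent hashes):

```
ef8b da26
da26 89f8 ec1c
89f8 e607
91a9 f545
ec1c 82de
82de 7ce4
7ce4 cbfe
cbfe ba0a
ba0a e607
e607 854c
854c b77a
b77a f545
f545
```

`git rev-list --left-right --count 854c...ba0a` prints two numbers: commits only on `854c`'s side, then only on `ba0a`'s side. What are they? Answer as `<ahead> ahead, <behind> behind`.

Reachable from 854c: {854c, b77a, f545}.
Reachable from ba0a: {854c, b77a, ba0a, e607, f545}.
Only in 854c's history (ahead): {} — 0.
Only in ba0a's history (behind): {ba0a, e607} — 2.

0 ahead, 2 behind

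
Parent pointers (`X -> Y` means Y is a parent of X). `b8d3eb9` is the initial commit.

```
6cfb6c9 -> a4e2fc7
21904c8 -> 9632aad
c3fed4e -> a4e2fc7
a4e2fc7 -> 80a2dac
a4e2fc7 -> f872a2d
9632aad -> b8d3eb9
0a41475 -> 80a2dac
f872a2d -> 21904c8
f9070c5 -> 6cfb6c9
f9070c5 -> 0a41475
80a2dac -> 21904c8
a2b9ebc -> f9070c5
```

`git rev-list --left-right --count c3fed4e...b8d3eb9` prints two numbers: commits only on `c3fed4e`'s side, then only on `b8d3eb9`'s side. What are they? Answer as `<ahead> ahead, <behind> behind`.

Reachable from c3fed4e: {21904c8, 80a2dac, 9632aad, a4e2fc7, b8d3eb9, c3fed4e, f872a2d}.
Reachable from b8d3eb9: {b8d3eb9}.
Only in c3fed4e's history (ahead): {21904c8, 80a2dac, 9632aad, a4e2fc7, c3fed4e, f872a2d} — 6.
Only in b8d3eb9's history (behind): {} — 0.

6 ahead, 0 behind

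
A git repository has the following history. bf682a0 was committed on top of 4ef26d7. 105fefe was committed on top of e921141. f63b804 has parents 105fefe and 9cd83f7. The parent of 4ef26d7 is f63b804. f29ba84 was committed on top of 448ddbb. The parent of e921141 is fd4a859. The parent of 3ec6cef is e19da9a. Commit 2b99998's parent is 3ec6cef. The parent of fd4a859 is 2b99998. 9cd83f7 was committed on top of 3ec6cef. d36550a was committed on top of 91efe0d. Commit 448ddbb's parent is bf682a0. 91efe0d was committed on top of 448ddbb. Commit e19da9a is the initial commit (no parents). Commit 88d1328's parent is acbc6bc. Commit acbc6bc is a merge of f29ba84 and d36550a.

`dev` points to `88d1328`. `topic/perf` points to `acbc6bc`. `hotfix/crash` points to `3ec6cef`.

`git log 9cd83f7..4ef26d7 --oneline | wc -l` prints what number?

Reachable from 4ef26d7: {105fefe, 2b99998, 3ec6cef, 4ef26d7, 9cd83f7, e19da9a, e921141, f63b804, fd4a859}.
Reachable from 9cd83f7: {3ec6cef, 9cd83f7, e19da9a}.
In 4ef26d7's history but not 9cd83f7's: {105fefe, 2b99998, 4ef26d7, e921141, f63b804, fd4a859} — 6 commits.

6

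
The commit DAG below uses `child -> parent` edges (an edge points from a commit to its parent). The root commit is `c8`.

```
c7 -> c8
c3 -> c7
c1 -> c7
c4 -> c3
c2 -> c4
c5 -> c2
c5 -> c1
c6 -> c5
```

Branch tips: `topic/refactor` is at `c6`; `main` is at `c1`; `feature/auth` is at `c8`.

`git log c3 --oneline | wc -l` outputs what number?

3

Walking parent pointers from c3: reachable set = {c3, c7, c8}.
That is 3 commits.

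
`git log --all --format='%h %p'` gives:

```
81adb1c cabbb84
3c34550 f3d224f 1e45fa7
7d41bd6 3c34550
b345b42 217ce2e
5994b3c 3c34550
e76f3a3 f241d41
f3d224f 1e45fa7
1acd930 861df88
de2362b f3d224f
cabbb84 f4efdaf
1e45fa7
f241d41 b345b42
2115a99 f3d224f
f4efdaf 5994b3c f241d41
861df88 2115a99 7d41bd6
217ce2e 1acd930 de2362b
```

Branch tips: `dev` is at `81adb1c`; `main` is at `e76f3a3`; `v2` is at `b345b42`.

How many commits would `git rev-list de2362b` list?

Walking parent pointers from de2362b: reachable set = {1e45fa7, de2362b, f3d224f}.
That is 3 commits.

3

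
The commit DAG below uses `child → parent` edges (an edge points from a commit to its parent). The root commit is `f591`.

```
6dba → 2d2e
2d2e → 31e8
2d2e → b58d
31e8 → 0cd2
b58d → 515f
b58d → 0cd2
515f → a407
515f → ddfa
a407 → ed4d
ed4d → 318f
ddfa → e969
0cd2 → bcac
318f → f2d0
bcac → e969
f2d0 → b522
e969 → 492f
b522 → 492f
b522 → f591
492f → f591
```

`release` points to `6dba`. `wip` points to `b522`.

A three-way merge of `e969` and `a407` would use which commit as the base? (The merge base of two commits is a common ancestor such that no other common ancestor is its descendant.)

492f

Ancestors of e969: {492f, e969, f591}.
Ancestors of a407: {318f, 492f, a407, b522, ed4d, f2d0, f591}.
Common ancestors: {492f, f591}.
Among these, 492f is not an ancestor of any other common ancestor — it is the merge base.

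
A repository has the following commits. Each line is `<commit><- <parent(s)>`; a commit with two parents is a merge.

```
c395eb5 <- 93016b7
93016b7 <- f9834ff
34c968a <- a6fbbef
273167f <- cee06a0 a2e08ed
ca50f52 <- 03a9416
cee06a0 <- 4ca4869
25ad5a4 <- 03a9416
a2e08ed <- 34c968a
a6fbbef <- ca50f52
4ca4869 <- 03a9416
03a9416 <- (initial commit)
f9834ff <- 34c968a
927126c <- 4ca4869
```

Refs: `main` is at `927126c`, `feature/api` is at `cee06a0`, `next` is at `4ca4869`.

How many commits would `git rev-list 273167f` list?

Walking parent pointers from 273167f: reachable set = {03a9416, 273167f, 34c968a, 4ca4869, a2e08ed, a6fbbef, ca50f52, cee06a0}.
That is 8 commits.

8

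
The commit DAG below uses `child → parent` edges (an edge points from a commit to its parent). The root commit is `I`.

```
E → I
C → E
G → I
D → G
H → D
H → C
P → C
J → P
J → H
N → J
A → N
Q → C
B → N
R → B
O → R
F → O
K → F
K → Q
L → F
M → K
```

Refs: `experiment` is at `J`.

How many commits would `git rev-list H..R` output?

5

Reachable from R: {B, C, D, E, G, H, I, J, N, P, R}.
Reachable from H: {C, D, E, G, H, I}.
In R's history but not H's: {B, J, N, P, R} — 5 commits.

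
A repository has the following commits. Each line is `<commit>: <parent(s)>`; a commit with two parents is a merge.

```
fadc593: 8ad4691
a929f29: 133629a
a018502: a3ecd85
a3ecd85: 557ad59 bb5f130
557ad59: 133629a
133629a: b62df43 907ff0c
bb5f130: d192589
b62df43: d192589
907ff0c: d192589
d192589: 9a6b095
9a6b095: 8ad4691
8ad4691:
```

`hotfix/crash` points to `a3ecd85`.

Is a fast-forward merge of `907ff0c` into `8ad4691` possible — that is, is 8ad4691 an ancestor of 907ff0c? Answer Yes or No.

Yes

A fast-forward from 8ad4691 to 907ff0c is possible iff 8ad4691 is an ancestor of 907ff0c.
Ancestors of 907ff0c: {8ad4691, 907ff0c, 9a6b095, d192589}.
8ad4691 is among them, so fast-forward is possible.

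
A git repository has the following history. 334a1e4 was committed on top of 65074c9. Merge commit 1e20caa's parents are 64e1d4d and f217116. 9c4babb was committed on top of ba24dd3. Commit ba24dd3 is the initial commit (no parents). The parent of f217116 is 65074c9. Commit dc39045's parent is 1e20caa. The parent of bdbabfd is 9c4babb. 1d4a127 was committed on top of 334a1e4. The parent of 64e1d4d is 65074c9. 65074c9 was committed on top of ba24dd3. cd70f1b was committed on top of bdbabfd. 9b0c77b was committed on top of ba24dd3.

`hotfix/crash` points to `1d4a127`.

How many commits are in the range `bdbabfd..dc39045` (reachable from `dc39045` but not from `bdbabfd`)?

Reachable from dc39045: {1e20caa, 64e1d4d, 65074c9, ba24dd3, dc39045, f217116}.
Reachable from bdbabfd: {9c4babb, ba24dd3, bdbabfd}.
In dc39045's history but not bdbabfd's: {1e20caa, 64e1d4d, 65074c9, dc39045, f217116} — 5 commits.

5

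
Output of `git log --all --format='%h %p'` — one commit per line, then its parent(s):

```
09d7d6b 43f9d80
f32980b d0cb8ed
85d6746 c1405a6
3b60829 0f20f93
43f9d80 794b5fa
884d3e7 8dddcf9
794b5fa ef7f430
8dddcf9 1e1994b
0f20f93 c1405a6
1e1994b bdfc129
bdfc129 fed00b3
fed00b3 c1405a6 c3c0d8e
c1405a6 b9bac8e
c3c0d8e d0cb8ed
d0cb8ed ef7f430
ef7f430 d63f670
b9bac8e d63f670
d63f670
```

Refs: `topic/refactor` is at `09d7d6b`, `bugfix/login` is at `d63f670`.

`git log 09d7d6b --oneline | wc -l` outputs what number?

5

Walking parent pointers from 09d7d6b: reachable set = {09d7d6b, 43f9d80, 794b5fa, d63f670, ef7f430}.
That is 5 commits.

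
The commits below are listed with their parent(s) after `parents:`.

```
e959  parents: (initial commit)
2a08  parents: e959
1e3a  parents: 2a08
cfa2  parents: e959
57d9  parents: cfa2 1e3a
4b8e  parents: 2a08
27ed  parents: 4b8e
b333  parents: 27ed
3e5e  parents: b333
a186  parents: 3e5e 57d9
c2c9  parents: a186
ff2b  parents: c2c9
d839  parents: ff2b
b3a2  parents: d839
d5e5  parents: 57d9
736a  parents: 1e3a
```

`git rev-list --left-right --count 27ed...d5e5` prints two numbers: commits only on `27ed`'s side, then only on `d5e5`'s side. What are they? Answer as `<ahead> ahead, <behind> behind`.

2 ahead, 4 behind

Reachable from 27ed: {27ed, 2a08, 4b8e, e959}.
Reachable from d5e5: {1e3a, 2a08, 57d9, cfa2, d5e5, e959}.
Only in 27ed's history (ahead): {27ed, 4b8e} — 2.
Only in d5e5's history (behind): {1e3a, 57d9, cfa2, d5e5} — 4.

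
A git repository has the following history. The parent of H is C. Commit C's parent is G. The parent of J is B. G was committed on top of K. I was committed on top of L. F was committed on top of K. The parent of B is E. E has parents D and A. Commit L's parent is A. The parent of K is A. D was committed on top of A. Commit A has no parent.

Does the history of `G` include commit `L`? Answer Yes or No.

Ancestors of G: {A, G, K}.
L is not in that set, so it is not an ancestor of G.

No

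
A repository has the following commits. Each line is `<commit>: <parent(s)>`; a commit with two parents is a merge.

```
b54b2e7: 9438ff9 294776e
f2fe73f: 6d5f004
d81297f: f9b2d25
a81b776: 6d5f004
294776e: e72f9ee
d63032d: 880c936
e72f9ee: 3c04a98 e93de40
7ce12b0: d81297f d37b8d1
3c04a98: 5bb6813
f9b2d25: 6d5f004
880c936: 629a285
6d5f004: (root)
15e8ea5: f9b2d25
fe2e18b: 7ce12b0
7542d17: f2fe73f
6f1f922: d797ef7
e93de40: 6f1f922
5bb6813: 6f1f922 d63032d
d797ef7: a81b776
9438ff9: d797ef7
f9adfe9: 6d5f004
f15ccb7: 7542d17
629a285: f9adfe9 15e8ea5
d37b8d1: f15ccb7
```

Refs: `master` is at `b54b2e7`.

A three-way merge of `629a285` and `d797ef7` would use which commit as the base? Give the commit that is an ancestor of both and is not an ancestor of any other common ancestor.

Ancestors of 629a285: {15e8ea5, 629a285, 6d5f004, f9adfe9, f9b2d25}.
Ancestors of d797ef7: {6d5f004, a81b776, d797ef7}.
Common ancestors: {6d5f004}.
The only common ancestor is 6d5f004, so it is the merge base.

6d5f004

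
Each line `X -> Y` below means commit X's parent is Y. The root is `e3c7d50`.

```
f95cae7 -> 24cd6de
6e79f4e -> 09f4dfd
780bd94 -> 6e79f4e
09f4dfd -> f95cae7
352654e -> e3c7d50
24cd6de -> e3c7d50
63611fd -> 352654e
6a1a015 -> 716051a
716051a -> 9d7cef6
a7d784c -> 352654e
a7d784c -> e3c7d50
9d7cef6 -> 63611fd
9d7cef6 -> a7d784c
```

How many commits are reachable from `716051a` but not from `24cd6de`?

5

Reachable from 716051a: {352654e, 63611fd, 716051a, 9d7cef6, a7d784c, e3c7d50}.
Reachable from 24cd6de: {24cd6de, e3c7d50}.
In 716051a's history but not 24cd6de's: {352654e, 63611fd, 716051a, 9d7cef6, a7d784c} — 5 commits.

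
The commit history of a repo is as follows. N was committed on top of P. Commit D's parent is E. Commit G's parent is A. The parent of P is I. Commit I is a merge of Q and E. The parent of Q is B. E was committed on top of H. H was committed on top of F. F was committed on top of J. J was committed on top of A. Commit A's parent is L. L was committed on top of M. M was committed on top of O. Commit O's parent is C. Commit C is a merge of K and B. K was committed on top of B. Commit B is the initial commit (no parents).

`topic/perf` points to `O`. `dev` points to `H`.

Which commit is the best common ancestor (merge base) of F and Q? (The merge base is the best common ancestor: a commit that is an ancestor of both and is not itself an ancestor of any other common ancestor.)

Ancestors of F: {A, B, C, F, J, K, L, M, O}.
Ancestors of Q: {B, Q}.
Common ancestors: {B}.
The only common ancestor is B, so it is the merge base.

B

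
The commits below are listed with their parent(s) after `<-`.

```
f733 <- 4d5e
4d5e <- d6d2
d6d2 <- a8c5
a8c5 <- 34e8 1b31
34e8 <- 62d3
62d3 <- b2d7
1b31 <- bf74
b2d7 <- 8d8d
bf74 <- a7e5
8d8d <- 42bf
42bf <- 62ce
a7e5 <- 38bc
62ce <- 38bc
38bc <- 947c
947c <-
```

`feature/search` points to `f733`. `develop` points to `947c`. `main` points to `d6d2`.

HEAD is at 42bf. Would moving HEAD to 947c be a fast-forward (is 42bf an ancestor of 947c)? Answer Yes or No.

No

A fast-forward from 42bf to 947c is possible iff 42bf is an ancestor of 947c.
Ancestors of 947c: {947c}.
42bf is not among them, so fast-forward is not possible.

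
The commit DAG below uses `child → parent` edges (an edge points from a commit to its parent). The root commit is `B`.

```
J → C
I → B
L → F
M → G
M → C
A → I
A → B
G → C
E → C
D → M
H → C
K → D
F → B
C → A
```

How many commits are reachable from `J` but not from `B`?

4

Reachable from J: {A, B, C, I, J}.
Reachable from B: {B}.
In J's history but not B's: {A, C, I, J} — 4 commits.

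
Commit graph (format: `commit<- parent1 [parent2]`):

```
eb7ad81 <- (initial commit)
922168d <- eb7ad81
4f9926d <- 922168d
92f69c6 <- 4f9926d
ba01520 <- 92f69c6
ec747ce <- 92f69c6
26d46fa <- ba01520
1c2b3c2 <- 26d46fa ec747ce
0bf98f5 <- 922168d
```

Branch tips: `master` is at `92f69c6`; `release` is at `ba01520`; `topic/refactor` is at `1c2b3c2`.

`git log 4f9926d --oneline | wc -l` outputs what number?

3

Walking parent pointers from 4f9926d: reachable set = {4f9926d, 922168d, eb7ad81}.
That is 3 commits.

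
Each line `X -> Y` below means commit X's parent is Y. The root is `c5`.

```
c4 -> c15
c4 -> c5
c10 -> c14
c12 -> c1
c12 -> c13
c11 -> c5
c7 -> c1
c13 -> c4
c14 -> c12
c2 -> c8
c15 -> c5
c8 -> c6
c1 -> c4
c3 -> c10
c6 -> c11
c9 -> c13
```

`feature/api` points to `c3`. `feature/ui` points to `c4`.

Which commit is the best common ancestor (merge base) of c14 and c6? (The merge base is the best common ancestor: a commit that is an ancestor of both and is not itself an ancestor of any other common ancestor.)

Ancestors of c14: {c1, c12, c13, c14, c15, c4, c5}.
Ancestors of c6: {c11, c5, c6}.
Common ancestors: {c5}.
The only common ancestor is c5, so it is the merge base.

c5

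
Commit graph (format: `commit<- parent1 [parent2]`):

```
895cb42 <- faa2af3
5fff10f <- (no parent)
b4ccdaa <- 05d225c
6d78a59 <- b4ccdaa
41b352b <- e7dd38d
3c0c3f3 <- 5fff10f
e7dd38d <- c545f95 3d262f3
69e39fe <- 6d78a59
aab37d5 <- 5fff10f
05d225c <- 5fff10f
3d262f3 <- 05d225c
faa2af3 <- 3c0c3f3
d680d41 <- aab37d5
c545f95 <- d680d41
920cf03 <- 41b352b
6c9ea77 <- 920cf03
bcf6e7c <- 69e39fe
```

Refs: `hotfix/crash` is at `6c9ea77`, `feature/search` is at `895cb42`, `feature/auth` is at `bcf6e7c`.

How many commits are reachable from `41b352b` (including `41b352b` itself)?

8

Walking parent pointers from 41b352b: reachable set = {05d225c, 3d262f3, 41b352b, 5fff10f, aab37d5, c545f95, d680d41, e7dd38d}.
That is 8 commits.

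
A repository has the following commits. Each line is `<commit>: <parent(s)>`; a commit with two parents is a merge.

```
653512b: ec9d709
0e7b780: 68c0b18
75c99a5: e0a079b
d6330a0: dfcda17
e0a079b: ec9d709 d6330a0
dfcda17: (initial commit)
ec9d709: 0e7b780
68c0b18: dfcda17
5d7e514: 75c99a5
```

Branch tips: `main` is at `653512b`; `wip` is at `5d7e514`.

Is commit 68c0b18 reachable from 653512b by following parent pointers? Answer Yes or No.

Yes

Ancestors of 653512b (commits reachable by following parents): {0e7b780, 653512b, 68c0b18, dfcda17, ec9d709}.
68c0b18 is in that set, so it is an ancestor of 653512b.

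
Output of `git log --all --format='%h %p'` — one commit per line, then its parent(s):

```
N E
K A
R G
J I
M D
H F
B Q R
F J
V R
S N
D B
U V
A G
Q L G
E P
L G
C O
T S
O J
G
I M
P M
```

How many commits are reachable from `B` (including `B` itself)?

5

Walking parent pointers from B: reachable set = {B, G, L, Q, R}.
That is 5 commits.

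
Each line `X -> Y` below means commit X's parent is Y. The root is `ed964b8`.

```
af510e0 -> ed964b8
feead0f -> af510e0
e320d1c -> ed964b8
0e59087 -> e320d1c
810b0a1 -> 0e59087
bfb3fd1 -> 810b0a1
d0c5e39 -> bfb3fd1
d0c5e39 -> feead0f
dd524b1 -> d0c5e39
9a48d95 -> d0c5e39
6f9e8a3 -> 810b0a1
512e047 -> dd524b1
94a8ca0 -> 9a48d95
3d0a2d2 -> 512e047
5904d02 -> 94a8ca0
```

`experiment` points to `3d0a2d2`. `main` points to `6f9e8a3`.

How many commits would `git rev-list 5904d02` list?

Walking parent pointers from 5904d02: reachable set = {0e59087, 5904d02, 810b0a1, 94a8ca0, 9a48d95, af510e0, bfb3fd1, d0c5e39, e320d1c, ed964b8, feead0f}.
That is 11 commits.

11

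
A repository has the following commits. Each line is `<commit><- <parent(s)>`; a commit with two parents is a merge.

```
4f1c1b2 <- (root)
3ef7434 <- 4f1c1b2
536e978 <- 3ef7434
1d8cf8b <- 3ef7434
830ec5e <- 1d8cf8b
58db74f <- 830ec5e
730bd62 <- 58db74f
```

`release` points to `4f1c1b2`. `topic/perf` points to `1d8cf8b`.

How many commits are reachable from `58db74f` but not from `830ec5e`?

1

Reachable from 58db74f: {1d8cf8b, 3ef7434, 4f1c1b2, 58db74f, 830ec5e}.
Reachable from 830ec5e: {1d8cf8b, 3ef7434, 4f1c1b2, 830ec5e}.
In 58db74f's history but not 830ec5e's: {58db74f} — 1 commit.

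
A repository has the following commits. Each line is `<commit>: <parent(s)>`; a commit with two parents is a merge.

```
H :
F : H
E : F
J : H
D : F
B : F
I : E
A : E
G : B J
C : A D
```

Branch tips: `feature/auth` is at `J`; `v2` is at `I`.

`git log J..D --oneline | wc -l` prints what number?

Reachable from D: {D, F, H}.
Reachable from J: {H, J}.
In D's history but not J's: {D, F} — 2 commits.

2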